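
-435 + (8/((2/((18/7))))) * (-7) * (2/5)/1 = -2319/5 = -463.80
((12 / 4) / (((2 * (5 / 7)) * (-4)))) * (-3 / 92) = 63 / 3680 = 0.02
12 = 12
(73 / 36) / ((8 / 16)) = 73 / 18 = 4.06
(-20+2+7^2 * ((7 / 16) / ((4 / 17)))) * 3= 14037 / 64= 219.33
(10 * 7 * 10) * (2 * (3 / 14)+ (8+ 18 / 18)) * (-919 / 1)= -6065400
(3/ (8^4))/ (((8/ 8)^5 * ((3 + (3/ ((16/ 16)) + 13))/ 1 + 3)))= 3/ 90112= 0.00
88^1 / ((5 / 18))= 1584 / 5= 316.80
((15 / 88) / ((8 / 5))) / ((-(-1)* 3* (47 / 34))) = 425 / 16544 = 0.03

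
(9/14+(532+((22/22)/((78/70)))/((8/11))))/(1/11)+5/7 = 12827417/2184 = 5873.36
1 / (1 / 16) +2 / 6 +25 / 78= 433 / 26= 16.65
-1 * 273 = -273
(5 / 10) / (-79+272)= 1 / 386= 0.00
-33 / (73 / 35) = -1155 / 73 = -15.82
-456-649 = -1105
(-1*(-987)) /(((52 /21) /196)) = 1015623 /13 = 78124.85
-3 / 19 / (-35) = 3 / 665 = 0.00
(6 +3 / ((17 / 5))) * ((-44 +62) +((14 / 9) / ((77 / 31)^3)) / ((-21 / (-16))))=170398150 / 1369599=124.41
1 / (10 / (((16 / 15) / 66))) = 4 / 2475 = 0.00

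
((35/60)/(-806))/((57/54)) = -21/30628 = -0.00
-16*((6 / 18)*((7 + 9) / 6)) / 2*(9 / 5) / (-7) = 64 / 35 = 1.83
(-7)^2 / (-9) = -5.44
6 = 6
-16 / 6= -8 / 3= -2.67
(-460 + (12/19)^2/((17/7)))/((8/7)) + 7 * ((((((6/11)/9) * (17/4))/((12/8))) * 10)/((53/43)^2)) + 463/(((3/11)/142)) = 821490660628997/3413288934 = 240674.22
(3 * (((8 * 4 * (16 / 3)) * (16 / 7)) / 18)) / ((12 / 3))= 16.25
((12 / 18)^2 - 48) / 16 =-107 / 36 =-2.97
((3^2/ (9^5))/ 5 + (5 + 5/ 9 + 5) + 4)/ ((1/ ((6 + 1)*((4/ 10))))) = 6684944/ 164025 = 40.76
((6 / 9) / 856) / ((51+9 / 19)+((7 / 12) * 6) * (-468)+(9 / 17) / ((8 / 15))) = -646 / 1315143099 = -0.00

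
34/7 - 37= -225/7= -32.14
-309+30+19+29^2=581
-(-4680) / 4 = 1170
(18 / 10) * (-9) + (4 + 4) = -41 / 5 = -8.20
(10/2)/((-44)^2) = 0.00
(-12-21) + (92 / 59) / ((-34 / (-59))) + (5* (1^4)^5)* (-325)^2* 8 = 71824485 / 17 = 4224969.71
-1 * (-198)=198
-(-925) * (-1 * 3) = -2775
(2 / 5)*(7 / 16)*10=1.75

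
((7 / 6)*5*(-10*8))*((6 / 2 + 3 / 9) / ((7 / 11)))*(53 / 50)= -23320 / 9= -2591.11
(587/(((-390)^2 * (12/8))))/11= 587/2509650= 0.00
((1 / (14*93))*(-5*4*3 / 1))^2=100 / 47089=0.00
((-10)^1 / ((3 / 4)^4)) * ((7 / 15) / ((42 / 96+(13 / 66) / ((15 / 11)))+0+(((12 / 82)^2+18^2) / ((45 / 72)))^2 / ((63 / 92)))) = -5671415357440 / 150926341695935031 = -0.00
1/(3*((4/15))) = 5/4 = 1.25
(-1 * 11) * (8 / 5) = -88 / 5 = -17.60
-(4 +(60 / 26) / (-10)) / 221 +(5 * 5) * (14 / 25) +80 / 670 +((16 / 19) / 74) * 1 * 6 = 1917585793 / 135321173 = 14.17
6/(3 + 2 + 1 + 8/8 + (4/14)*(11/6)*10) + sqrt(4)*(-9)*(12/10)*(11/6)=-39.11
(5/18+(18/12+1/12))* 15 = 335/12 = 27.92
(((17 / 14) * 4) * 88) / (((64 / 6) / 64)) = 17952 / 7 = 2564.57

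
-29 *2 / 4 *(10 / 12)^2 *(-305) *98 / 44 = 10835125 / 1584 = 6840.36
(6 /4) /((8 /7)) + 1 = 37 /16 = 2.31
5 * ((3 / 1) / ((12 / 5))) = 25 / 4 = 6.25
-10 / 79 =-0.13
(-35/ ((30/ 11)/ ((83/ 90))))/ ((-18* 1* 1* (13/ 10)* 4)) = 6391/ 50544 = 0.13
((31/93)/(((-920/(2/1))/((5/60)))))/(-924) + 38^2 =22095279361/15301440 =1444.00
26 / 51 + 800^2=32640026 / 51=640000.51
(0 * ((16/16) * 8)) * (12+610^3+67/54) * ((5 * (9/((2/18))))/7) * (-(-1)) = 0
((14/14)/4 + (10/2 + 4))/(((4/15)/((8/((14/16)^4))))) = 1136640/2401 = 473.40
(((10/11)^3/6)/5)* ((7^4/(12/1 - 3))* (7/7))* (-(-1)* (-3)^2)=240100/3993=60.13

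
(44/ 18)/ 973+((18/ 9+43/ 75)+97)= 21799642/ 218925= 99.58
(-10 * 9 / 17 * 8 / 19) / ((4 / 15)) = -2700 / 323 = -8.36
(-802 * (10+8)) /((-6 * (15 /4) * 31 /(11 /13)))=17.51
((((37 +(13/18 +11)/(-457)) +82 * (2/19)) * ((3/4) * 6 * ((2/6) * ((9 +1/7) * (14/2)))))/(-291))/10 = -57023464/37901295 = -1.50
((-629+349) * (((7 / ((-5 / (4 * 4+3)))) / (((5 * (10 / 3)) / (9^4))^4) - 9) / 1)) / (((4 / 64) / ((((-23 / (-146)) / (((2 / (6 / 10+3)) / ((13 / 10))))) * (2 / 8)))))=376035241802211041072841 / 1425781250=263739786031139.80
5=5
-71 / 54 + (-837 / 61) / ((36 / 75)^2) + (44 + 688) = 17685641 / 26352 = 671.13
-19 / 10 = -1.90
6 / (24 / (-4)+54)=1 / 8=0.12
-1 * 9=-9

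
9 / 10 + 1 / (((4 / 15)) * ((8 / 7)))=669 / 160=4.18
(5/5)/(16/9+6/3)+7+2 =315/34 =9.26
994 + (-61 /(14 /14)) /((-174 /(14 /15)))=1297597 /1305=994.33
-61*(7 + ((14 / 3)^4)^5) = -5103763580943861752134363 / 3486784401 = -1463745099777352.64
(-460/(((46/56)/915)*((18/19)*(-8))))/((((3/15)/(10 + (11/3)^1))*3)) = 41579125/27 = 1539967.59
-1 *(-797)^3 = 506261573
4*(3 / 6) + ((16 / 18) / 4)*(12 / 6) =2.44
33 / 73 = 0.45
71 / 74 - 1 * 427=-31527 / 74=-426.04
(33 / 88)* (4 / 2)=3 / 4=0.75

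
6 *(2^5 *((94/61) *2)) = 36096/61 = 591.74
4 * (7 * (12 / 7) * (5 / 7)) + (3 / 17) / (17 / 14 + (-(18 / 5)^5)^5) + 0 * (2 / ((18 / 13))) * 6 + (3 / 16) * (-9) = 20931551357438163605246795360490731409 / 642107299926889750972495352916998608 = 32.60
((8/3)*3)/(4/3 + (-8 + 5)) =-24/5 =-4.80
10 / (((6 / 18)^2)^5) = 590490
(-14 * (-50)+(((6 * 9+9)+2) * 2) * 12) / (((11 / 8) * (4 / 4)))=18080 / 11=1643.64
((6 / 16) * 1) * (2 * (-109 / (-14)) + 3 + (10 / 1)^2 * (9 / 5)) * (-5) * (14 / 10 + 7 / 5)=-2085 / 2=-1042.50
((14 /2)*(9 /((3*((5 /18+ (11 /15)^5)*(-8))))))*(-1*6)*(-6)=-143521875 /743977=-192.91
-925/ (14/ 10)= -4625/ 7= -660.71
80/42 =40/21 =1.90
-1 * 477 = -477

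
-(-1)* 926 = 926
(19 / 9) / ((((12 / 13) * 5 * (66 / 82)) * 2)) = 10127 / 35640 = 0.28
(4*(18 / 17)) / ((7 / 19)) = 1368 / 119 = 11.50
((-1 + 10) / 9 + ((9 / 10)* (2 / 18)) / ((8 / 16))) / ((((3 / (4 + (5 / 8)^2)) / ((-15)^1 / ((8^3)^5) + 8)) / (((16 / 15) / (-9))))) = -1.67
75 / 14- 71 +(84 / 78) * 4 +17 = -8069 / 182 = -44.34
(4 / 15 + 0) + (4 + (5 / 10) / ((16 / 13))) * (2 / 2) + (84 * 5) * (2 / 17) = 441331 / 8160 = 54.08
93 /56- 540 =-30147 /56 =-538.34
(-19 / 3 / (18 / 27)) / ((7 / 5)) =-95 / 14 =-6.79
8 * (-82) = -656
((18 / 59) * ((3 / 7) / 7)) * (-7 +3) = -216 / 2891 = -0.07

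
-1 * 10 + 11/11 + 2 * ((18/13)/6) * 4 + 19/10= -683/130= -5.25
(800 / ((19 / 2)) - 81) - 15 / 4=-41 / 76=-0.54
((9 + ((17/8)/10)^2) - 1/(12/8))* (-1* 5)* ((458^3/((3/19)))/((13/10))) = -36705150635797/1872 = -19607452262.71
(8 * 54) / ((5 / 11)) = 4752 / 5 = 950.40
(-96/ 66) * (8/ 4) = -32/ 11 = -2.91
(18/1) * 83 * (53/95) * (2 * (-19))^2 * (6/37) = 36106992/185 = 195172.93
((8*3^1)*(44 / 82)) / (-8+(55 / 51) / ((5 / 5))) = -26928 / 14473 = -1.86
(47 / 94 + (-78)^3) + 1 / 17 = -16134749 / 34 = -474551.44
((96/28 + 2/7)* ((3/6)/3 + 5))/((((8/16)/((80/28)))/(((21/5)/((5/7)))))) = 3224/5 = 644.80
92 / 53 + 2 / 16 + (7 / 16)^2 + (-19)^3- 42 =-93604923 / 13568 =-6898.95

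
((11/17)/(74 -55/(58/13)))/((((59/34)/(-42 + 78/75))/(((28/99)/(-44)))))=118784/74618775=0.00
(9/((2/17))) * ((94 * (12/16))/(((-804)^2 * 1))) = 2397/287296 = 0.01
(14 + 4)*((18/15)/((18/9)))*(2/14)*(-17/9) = -102/35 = -2.91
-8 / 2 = -4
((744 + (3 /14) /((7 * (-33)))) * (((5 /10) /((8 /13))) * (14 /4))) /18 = 117.54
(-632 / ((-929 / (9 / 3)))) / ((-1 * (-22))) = 948 / 10219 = 0.09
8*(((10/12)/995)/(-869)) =-4/518793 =-0.00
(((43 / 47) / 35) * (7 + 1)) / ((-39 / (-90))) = 2064 / 4277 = 0.48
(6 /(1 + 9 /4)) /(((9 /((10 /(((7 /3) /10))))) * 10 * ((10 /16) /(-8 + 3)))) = -640 /91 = -7.03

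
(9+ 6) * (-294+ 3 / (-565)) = -498339 / 113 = -4410.08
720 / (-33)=-240 / 11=-21.82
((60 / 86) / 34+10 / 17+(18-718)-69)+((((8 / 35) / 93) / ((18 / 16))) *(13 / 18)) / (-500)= -18511679022274 / 24091475625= -768.39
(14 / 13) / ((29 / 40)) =560 / 377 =1.49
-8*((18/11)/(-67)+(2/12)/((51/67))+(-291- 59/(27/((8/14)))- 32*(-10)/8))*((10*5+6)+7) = 4774875436/37587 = 127035.29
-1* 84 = -84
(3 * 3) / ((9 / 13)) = 13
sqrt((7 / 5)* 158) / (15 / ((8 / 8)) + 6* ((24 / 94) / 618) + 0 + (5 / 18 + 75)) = 87138* sqrt(5530) / 39334205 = 0.16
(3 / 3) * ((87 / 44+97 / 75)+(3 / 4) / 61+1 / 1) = 215537 / 50325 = 4.28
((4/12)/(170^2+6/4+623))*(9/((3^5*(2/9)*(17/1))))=0.00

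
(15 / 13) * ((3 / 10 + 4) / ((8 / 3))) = 387 / 208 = 1.86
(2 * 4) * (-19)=-152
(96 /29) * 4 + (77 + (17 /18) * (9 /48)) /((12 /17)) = 4095005 /33408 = 122.58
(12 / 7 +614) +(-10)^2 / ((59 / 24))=271090 / 413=656.39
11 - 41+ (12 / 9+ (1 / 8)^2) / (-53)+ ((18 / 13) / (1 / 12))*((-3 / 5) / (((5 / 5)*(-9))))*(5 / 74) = -146597923 / 4894656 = -29.95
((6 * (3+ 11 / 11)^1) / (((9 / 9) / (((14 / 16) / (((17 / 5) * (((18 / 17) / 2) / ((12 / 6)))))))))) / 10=7 / 3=2.33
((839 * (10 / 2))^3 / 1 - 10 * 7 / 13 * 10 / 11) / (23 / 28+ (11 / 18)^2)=8834982472890 / 143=61783094216.01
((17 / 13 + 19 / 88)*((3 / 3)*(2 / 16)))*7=12201 / 9152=1.33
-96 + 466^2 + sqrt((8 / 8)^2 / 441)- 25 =4557736 / 21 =217035.05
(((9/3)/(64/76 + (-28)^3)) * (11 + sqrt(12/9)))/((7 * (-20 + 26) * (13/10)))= -1045/37953552 - 95 * sqrt(3)/56930328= -0.00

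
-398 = -398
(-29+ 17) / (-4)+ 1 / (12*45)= 1621 / 540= 3.00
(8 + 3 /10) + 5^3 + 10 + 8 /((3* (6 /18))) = 1513 /10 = 151.30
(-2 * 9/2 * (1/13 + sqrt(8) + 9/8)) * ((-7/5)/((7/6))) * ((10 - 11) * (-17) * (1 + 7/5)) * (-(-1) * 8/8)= 6885/13 + 22032 * sqrt(2)/25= 1775.93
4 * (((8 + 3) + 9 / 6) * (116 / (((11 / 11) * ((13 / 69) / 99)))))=39619800 / 13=3047676.92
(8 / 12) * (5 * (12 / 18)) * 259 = 5180 / 9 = 575.56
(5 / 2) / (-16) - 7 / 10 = -137 / 160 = -0.86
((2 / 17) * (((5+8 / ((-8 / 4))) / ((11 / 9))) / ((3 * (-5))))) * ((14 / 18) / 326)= -0.00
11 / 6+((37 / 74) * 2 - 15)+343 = 1985 / 6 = 330.83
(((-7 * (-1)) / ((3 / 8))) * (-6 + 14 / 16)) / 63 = -41 / 27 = -1.52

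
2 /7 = 0.29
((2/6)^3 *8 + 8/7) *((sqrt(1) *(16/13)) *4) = 17408/2457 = 7.09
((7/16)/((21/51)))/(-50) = -17/800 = -0.02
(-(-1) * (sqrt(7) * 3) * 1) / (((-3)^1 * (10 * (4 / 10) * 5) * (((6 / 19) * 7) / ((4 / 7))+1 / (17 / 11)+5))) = -323 * sqrt(7) / 61470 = -0.01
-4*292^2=-341056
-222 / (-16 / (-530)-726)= 29415 / 96191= 0.31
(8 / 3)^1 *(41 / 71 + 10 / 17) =3752 / 1207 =3.11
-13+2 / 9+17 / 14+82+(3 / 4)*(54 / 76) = 679603 / 9576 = 70.97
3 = 3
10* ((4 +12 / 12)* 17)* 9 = 7650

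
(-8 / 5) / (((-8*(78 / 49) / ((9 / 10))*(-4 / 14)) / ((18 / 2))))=-9261 / 2600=-3.56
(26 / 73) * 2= 52 / 73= 0.71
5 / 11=0.45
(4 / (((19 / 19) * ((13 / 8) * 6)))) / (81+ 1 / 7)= 14 / 2769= 0.01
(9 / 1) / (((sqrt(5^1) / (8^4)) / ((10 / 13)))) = 73728 * sqrt(5) / 13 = 12681.60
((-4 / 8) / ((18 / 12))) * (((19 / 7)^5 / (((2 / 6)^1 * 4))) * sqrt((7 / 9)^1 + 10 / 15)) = -2476099 * sqrt(13) / 201684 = -44.27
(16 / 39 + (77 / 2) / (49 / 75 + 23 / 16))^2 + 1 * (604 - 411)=31010045041 / 56655729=547.34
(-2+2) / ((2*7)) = 0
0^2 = 0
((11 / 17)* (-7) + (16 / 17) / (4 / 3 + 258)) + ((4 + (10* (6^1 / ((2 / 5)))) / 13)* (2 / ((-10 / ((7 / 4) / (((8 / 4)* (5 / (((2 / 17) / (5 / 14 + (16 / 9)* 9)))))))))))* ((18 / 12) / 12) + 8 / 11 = -164539127771 / 43311182200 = -3.80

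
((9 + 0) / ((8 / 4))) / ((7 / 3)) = 27 / 14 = 1.93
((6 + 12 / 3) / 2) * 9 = 45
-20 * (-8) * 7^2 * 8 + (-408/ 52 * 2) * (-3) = 815972/ 13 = 62767.08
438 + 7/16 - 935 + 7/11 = -87283/176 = -495.93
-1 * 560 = -560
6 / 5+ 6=36 / 5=7.20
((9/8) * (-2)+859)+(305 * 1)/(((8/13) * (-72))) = 489523/576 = 849.87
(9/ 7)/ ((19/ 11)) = 99/ 133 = 0.74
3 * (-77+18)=-177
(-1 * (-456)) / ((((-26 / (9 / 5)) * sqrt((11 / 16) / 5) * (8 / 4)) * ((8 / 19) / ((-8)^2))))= -623808 * sqrt(55) / 715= -6470.33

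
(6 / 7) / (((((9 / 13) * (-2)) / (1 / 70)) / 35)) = -13 / 42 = -0.31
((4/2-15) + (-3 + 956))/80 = 47/4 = 11.75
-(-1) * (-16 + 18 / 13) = -190 / 13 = -14.62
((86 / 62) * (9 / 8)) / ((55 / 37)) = 14319 / 13640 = 1.05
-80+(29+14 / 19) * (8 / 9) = -9160 / 171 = -53.57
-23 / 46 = -1 / 2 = -0.50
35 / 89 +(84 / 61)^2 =758219 / 331169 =2.29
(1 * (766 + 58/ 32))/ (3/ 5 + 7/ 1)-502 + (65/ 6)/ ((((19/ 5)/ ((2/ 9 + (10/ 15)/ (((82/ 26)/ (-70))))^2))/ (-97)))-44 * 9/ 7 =-102916359815515/ 1738503648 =-59198.24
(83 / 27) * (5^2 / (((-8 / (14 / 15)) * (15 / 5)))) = -2905 / 972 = -2.99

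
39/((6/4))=26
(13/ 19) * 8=104/ 19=5.47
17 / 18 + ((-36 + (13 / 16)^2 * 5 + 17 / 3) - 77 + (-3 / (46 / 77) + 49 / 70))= -28459313 / 264960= -107.41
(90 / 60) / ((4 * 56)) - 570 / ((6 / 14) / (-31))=18471043 / 448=41230.01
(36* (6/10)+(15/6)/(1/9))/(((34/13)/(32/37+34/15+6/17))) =15706509/267325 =58.75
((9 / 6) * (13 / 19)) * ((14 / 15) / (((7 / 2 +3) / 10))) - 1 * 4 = -48 / 19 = -2.53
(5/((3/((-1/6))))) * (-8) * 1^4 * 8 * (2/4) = 80/9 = 8.89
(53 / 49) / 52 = 53 / 2548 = 0.02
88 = 88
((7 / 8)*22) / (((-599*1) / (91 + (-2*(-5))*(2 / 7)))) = -7227 / 2396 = -3.02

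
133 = 133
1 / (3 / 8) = 8 / 3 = 2.67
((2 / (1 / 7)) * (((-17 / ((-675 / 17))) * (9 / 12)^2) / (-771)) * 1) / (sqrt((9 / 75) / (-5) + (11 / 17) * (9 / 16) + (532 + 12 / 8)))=-289 * sqrt(1542797515) / 59974632810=-0.00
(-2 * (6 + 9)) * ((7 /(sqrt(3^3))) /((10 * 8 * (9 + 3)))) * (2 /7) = -sqrt(3) /144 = -0.01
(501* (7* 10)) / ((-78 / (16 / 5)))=-18704 / 13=-1438.77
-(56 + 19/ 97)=-5451/ 97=-56.20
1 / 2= 0.50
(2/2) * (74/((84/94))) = 1739/21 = 82.81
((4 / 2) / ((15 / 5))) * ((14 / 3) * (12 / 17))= 112 / 51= 2.20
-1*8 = -8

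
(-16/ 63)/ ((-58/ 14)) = 16/ 261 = 0.06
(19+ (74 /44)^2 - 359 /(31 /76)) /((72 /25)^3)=-67072609375 /1866737664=-35.93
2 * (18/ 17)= 36/ 17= 2.12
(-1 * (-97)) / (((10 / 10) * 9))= 97 / 9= 10.78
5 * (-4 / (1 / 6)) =-120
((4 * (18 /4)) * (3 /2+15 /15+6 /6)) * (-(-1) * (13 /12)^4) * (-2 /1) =-199927 /1152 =-173.55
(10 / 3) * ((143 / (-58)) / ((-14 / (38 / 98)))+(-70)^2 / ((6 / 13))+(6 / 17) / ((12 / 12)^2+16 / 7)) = 2477510450645 / 70006986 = 35389.47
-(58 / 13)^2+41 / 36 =-114175 / 6084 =-18.77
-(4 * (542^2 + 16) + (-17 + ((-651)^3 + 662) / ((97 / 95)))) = 269030154.27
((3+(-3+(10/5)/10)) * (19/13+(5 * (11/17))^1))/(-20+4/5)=-173/3536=-0.05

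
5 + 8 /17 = 5.47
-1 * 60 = -60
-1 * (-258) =258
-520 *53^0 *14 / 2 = -3640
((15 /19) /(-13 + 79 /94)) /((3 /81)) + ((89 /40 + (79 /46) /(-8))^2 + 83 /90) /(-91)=-12093922576157 /6690781843200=-1.81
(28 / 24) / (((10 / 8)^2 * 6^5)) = 7 / 72900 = 0.00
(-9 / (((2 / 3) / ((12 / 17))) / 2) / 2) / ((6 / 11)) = -297 / 17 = -17.47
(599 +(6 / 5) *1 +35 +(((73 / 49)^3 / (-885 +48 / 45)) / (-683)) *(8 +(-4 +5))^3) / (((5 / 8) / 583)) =15781979675230503592 / 26635430653825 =592518.28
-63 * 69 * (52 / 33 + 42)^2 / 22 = -499384326 / 1331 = -375194.84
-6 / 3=-2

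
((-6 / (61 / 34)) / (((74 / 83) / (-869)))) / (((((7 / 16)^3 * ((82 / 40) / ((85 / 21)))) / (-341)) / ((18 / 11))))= -9528397229260800 / 222181337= -42885677.79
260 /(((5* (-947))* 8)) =-0.01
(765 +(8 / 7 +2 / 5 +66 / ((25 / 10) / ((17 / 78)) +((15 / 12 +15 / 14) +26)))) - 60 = 469491549 / 662935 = 708.20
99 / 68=1.46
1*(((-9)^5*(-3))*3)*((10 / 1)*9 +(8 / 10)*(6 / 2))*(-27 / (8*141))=-1104865839 / 940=-1175389.19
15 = 15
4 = 4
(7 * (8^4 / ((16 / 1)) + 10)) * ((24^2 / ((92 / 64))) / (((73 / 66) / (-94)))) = -106461831168 / 1679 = -63407880.39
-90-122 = -212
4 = 4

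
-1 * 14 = -14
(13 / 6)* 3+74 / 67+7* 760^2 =541789819 / 134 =4043207.60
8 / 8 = 1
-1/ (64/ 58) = -29/ 32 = -0.91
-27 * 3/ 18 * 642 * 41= -118449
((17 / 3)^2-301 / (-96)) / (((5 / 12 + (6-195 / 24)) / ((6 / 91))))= -10151 / 7462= -1.36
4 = 4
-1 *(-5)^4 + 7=-618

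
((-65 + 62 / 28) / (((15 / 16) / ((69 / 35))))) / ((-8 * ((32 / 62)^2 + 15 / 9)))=58285611 / 6826925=8.54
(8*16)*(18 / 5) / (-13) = -2304 / 65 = -35.45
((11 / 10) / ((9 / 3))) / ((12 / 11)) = 121 / 360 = 0.34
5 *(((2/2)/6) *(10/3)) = 25/9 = 2.78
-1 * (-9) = 9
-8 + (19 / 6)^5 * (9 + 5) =17301589 / 3888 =4450.00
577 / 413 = 1.40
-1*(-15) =15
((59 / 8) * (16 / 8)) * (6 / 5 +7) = 2419 / 20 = 120.95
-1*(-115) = 115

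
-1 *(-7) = 7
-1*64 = -64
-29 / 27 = -1.07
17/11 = 1.55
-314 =-314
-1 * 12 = -12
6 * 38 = 228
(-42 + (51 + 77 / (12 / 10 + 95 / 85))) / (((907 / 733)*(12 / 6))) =17.06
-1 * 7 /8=-7 /8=-0.88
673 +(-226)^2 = 51749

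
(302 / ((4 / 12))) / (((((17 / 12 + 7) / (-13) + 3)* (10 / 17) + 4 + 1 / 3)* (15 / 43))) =5739812 / 12635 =454.28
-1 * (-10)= 10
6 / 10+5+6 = 58 / 5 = 11.60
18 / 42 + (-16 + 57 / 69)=-2374 / 161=-14.75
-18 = -18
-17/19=-0.89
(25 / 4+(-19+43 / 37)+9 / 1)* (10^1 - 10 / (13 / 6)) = -13405 / 962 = -13.93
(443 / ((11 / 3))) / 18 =443 / 66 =6.71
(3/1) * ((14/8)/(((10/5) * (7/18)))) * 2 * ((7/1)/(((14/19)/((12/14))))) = 1539/14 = 109.93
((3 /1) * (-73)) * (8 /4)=-438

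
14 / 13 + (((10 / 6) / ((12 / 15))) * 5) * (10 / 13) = 709 / 78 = 9.09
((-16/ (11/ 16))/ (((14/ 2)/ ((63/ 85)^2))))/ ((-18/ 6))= 48384/ 79475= 0.61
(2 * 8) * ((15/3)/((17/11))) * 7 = 6160/17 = 362.35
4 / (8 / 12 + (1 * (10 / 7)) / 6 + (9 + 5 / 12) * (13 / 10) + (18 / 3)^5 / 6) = 1120 / 366561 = 0.00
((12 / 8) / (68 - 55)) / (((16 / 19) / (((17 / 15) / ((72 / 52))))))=323 / 2880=0.11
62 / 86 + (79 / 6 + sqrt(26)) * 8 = 8 * sqrt(26) + 13681 / 129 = 146.85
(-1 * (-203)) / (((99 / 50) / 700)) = 7105000 / 99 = 71767.68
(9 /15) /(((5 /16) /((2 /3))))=32 /25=1.28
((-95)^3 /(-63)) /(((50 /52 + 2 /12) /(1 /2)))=11145875 /1848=6031.32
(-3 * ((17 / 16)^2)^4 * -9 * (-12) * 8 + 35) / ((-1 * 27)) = 560338732241 / 3623878656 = 154.62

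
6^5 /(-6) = -1296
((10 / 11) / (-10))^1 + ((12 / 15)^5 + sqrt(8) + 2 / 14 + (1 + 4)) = 2 * sqrt(2) + 1294473 / 240625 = 8.21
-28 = -28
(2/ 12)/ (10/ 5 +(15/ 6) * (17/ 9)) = 3/ 121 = 0.02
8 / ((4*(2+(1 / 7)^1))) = 14 / 15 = 0.93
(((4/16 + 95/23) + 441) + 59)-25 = 44103/92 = 479.38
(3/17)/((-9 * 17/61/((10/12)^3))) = -7625/187272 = -0.04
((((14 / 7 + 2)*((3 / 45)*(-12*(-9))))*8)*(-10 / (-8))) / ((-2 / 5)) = -720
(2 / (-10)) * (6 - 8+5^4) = -623 / 5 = -124.60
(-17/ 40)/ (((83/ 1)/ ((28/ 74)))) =-0.00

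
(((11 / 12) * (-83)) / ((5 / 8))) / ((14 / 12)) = -3652 / 35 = -104.34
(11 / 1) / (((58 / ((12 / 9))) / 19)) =418 / 87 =4.80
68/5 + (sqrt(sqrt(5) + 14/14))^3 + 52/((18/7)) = (1 + sqrt(5))^(3/2) + 1522/45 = 39.64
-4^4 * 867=-221952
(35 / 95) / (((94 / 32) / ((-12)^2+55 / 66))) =48664 / 2679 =18.16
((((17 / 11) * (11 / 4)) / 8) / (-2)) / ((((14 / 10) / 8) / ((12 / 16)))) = -255 / 224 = -1.14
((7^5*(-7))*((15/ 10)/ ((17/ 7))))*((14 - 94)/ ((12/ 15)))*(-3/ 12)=-61765725/ 34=-1816638.97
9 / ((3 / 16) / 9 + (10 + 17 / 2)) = 432 / 889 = 0.49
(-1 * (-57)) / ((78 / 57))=1083 / 26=41.65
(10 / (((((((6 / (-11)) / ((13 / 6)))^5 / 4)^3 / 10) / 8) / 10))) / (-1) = 26727022236626996686909221279725875 / 53973124931819667456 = 495191306236007.36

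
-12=-12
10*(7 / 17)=70 / 17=4.12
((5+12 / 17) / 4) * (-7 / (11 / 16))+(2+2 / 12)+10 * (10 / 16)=-13705 / 2244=-6.11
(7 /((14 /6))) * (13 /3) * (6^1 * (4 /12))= 26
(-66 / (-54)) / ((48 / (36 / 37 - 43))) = -17105 / 15984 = -1.07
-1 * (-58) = 58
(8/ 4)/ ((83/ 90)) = 180/ 83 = 2.17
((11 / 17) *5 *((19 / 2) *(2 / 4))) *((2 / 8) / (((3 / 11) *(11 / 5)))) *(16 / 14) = 5225 / 714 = 7.32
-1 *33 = -33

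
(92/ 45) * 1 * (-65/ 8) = -299/ 18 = -16.61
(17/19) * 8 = 136/19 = 7.16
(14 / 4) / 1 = 7 / 2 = 3.50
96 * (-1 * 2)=-192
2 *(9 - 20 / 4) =8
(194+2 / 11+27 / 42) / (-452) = -30003 / 69608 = -0.43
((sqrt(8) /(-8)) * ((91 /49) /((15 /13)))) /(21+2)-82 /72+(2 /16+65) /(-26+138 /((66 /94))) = -0.78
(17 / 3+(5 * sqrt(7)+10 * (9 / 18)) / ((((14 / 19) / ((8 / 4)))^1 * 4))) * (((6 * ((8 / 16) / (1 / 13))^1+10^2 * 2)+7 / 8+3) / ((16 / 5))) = 1368.92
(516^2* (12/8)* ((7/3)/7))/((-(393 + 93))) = -273.93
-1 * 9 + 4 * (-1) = -13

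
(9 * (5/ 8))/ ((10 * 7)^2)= 9/ 7840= 0.00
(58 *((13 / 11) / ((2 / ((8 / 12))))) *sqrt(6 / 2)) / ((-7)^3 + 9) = -377 *sqrt(3) / 5511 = -0.12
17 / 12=1.42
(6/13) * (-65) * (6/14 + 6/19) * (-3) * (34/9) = 33660/133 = 253.08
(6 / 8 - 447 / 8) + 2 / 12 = -1319 / 24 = -54.96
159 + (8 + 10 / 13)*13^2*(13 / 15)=7217 / 5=1443.40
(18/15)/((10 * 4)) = 3/100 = 0.03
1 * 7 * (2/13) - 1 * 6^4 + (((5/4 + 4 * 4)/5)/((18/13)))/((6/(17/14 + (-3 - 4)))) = -18889063/14560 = -1297.33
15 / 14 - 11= -139 / 14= -9.93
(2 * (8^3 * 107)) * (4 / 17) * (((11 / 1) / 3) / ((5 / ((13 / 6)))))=31336448 / 765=40962.68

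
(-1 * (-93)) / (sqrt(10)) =93 * sqrt(10) / 10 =29.41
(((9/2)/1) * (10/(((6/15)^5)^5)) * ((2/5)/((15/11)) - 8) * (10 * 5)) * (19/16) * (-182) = 2233748137950897216796875/67108864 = 33285441070063370.72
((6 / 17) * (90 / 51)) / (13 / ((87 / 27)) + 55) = 1305 / 123692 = 0.01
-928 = -928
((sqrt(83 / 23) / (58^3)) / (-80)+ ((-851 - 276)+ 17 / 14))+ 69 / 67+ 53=-1005307 / 938 - sqrt(1909) / 359006080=-1071.76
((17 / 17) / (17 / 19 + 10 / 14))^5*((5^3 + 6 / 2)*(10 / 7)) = 237804547960 / 14025517307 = 16.96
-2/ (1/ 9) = -18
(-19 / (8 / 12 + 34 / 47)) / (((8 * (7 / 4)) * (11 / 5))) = -0.44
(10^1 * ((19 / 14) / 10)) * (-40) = -380 / 7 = -54.29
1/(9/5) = 5/9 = 0.56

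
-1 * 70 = -70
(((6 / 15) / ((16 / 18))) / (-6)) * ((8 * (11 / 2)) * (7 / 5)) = -4.62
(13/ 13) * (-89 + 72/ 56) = -87.71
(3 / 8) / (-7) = -3 / 56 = -0.05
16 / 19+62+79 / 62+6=82597 / 1178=70.12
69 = 69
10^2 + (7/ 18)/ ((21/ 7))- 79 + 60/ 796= 227869/ 10746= 21.21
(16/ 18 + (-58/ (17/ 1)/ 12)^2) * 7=7847/ 1156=6.79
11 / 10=1.10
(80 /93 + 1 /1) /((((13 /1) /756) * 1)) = 43596 /403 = 108.18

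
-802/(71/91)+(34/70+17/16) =-40808363/39760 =-1026.37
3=3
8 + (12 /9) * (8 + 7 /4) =21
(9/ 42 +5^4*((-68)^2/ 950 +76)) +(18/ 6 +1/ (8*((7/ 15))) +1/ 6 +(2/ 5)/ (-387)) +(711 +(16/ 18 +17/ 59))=6226380727193/ 121471560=51257.93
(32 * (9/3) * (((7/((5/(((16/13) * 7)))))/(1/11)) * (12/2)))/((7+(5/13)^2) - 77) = -21525504/19675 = -1094.05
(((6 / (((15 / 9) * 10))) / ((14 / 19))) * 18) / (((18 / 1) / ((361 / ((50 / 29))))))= 1790199 / 17500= 102.30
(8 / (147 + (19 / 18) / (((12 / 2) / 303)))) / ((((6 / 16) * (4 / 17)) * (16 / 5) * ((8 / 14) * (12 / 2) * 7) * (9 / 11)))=935 / 129798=0.01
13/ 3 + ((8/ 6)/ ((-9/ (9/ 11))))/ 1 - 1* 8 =-125/ 33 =-3.79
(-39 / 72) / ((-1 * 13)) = 1 / 24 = 0.04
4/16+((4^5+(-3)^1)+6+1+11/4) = 1031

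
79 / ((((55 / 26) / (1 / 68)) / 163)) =167401 / 1870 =89.52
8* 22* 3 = 528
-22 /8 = -2.75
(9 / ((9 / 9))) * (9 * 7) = 567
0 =0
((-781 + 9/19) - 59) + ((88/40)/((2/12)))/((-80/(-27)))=-3173271/3800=-835.07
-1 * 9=-9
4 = 4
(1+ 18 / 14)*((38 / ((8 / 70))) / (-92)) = -190 / 23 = -8.26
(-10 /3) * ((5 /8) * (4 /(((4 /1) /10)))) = -125 /6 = -20.83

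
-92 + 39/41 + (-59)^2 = 138988/41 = 3389.95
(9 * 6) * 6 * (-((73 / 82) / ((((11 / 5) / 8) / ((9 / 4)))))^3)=-11485532416500 / 91733851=-125204.95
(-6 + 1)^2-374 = -349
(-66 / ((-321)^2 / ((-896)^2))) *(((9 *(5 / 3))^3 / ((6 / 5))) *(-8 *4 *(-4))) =-2119434240000 / 11449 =-185119594.72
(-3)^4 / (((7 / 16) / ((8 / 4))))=2592 / 7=370.29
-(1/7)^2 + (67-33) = 1665/49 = 33.98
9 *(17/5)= 153/5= 30.60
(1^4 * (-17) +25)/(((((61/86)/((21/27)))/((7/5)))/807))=9068528/915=9910.96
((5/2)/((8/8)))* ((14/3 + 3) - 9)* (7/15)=-14/9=-1.56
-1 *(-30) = 30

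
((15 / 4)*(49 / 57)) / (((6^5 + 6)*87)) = 245 / 51454584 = 0.00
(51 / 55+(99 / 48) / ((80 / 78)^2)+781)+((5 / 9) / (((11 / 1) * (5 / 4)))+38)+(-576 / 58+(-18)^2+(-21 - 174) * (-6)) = 169485267623 / 73497600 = 2306.00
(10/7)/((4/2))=5/7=0.71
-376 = -376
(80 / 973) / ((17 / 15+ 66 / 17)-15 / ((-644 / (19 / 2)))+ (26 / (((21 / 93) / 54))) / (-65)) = -750720 / 825593419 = -0.00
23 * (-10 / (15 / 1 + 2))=-230 / 17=-13.53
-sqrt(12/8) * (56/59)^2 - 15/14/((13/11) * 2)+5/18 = -1568 * sqrt(6)/3481 - 575/3276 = -1.28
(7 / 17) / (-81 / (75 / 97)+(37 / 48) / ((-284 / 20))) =-596400 / 151813009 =-0.00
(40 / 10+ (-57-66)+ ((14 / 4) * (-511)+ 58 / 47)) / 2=-179189 / 188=-953.13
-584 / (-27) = 584 / 27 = 21.63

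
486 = 486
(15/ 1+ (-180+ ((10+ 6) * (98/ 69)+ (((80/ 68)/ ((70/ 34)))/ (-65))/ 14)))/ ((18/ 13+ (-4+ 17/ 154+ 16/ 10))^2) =-983668723180/ 5662518189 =-173.72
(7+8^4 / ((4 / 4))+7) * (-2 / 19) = -8220 / 19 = -432.63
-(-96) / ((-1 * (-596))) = 24 / 149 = 0.16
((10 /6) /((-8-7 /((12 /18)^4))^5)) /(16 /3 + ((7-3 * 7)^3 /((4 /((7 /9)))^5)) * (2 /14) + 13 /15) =-0.00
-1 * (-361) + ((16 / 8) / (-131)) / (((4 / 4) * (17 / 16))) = 360.99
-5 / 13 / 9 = -5 / 117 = -0.04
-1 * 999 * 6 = -5994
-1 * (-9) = 9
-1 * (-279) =279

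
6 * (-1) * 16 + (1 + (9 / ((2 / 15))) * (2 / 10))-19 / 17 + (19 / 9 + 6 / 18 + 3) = -23615 / 306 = -77.17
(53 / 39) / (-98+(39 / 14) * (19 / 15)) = -0.01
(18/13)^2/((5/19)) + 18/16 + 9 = 117693/6760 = 17.41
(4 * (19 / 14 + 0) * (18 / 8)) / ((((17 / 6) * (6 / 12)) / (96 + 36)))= 135432 / 119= 1138.08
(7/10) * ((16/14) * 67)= 268/5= 53.60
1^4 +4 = 5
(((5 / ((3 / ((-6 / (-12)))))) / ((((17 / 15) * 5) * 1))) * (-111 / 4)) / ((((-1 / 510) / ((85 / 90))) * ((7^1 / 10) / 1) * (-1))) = -78625 / 28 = -2808.04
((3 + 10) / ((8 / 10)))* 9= 585 / 4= 146.25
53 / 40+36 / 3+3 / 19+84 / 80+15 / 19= 2329 / 152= 15.32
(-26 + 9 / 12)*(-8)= 202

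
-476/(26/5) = -1190/13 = -91.54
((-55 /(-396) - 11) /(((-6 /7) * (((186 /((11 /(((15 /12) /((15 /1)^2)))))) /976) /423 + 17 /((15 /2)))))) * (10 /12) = 863167690 /185286201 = 4.66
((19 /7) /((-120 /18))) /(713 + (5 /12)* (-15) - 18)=-3 /5075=-0.00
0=0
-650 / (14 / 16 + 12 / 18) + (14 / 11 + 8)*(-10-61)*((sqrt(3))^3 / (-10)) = -79.53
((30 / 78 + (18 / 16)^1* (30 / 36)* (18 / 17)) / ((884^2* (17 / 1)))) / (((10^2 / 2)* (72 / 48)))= 0.00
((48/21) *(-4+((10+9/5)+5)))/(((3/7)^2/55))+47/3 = 78989/9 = 8776.56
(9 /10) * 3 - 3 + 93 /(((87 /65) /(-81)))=-1632237 /290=-5628.40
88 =88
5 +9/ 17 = 94/ 17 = 5.53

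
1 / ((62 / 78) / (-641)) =-24999 / 31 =-806.42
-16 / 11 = -1.45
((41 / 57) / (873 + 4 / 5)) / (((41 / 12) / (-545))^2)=20.95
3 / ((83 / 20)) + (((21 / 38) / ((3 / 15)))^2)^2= 10213810035 / 173066288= 59.02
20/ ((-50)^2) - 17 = -2124/ 125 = -16.99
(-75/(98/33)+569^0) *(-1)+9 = 3259/98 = 33.26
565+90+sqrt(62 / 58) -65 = sqrt(899) / 29+590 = 591.03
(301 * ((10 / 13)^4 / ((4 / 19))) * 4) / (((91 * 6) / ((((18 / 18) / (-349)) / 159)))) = -4085000 / 61810259589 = -0.00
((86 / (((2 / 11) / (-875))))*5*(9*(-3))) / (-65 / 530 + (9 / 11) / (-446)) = -448866656.87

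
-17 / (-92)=0.18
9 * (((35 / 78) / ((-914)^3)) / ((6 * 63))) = -5 / 357342309792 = -0.00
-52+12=-40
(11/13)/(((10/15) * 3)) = 11/26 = 0.42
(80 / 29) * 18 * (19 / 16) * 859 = 1468890 / 29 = 50651.38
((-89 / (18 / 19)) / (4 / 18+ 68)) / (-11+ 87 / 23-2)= 38893 / 260336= 0.15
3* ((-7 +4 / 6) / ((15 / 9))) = -57 / 5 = -11.40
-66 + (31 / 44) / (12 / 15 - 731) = -10602659 / 160644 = -66.00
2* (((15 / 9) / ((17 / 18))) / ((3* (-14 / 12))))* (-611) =73320 / 119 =616.13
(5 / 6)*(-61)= -305 / 6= -50.83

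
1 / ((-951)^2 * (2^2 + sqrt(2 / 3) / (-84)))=14 * sqrt(6) / 51051326181 + 4704 / 17017108727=0.00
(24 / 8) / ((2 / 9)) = 27 / 2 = 13.50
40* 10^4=400000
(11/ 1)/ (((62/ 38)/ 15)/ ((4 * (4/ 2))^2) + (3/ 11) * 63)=2207040/ 3447701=0.64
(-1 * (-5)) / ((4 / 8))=10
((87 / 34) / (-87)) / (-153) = 1 / 5202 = 0.00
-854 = -854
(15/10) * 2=3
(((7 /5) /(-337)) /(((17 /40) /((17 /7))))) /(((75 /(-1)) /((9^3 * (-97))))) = -188568 /8425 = -22.38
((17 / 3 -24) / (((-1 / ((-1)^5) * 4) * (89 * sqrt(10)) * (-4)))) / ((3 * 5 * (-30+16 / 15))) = -11 * sqrt(10) / 3708096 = -0.00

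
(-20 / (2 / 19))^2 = 36100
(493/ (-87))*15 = -85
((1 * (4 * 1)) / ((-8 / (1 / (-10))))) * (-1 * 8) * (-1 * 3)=6 / 5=1.20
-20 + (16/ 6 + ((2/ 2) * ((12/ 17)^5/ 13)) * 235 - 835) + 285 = -31240329422/ 55374423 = -564.17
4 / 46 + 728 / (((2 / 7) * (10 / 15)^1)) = 3822.09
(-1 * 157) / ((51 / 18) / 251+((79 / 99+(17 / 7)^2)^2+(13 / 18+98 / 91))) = -12055334782491 / 3581742267275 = -3.37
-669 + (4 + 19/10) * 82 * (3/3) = -926/5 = -185.20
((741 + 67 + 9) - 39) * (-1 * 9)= -7002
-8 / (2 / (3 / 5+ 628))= -2514.40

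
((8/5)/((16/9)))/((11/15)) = 27/22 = 1.23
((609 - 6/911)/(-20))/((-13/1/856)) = 118725702/59215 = 2004.99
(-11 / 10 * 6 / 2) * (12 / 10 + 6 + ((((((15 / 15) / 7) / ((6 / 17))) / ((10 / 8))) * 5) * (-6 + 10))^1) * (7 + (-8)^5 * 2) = 517548042 / 175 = 2957417.38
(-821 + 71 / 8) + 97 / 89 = -811.04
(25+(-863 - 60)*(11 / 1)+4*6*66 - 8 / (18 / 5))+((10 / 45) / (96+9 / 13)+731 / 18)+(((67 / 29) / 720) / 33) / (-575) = -470663426337691 / 55335654000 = -8505.61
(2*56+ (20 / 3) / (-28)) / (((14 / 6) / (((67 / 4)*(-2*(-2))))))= 157249 / 49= 3209.16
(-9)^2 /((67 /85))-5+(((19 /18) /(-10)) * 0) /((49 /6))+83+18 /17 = 207093 /1139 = 181.82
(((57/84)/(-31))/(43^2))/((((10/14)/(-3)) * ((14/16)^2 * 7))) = 912/98302085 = 0.00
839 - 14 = 825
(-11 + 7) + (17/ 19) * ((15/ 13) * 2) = -1.94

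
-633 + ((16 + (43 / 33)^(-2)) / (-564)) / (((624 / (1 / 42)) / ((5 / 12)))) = -207603586318613 / 327967750656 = -633.00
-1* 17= -17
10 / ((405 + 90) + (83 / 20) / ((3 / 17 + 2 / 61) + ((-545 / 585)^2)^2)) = 37408873082800 / 1867867952203791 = 0.02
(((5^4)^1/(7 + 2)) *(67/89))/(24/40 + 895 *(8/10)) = 0.07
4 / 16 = 1 / 4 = 0.25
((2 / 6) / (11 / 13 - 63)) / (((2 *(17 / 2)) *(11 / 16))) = -26 / 56661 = -0.00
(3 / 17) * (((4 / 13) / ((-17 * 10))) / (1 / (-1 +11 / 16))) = 0.00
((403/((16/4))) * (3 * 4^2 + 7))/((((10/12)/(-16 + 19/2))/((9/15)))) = -518661/20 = -25933.05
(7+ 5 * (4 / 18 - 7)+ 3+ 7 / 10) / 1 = -2087 / 90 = -23.19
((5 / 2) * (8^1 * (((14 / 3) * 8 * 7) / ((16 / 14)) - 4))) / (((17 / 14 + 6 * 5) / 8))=1509760 / 1311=1151.61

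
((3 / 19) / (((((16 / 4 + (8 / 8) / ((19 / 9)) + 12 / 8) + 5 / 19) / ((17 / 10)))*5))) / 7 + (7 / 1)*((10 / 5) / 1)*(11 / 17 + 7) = 25161789 / 235025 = 107.06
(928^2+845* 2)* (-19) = -16394606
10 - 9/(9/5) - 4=1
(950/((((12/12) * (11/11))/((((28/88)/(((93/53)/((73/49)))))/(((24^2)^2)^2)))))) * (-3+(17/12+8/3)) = 23891075/9458991897772032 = 0.00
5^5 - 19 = 3106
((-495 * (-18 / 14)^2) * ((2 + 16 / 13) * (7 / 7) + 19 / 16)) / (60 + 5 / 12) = -22108383 / 369460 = -59.84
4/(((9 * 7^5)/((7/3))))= 4/64827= 0.00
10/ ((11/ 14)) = 140/ 11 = 12.73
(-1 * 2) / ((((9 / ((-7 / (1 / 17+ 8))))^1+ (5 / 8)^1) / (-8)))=-15232 / 9269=-1.64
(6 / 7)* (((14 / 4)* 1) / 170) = 3 / 170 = 0.02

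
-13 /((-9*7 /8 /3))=104 /21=4.95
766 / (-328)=-383 / 164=-2.34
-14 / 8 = -7 / 4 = -1.75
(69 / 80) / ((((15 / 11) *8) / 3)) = 759 / 3200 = 0.24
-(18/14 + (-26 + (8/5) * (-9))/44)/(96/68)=-4811/18480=-0.26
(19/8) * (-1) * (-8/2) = 19/2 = 9.50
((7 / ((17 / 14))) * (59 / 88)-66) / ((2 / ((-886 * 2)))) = 20589311 / 374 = 55051.63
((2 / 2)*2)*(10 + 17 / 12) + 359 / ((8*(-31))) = 15911 / 744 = 21.39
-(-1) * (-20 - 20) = -40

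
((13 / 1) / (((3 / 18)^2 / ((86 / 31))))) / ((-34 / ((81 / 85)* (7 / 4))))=-2852577 / 44795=-63.68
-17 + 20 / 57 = -949 / 57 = -16.65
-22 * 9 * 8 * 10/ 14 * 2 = -15840/ 7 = -2262.86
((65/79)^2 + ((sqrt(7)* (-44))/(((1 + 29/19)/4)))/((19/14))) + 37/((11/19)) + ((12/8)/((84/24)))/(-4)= 123943191/1922228 - 154* sqrt(7)/3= -71.34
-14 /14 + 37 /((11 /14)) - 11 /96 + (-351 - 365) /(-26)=1009211 /13728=73.51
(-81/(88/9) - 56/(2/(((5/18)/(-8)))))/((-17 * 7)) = 5791/94248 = 0.06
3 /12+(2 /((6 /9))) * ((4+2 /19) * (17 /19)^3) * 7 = 32320297 /521284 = 62.00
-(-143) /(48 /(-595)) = -85085 /48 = -1772.60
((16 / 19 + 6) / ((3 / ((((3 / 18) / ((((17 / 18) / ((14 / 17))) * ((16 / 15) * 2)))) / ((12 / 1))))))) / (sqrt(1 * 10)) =455 * sqrt(10) / 351424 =0.00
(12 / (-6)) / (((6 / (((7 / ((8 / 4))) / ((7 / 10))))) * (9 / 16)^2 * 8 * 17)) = -160 / 4131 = -0.04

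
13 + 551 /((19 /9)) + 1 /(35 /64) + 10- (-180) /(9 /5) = 13504 /35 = 385.83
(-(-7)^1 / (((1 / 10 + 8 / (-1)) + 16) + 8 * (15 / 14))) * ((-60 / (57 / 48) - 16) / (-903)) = 88480 / 2860317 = 0.03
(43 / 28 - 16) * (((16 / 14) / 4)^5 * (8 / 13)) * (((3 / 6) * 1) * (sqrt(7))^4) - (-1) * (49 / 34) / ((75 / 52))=23241362 / 39796575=0.58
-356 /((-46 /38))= 6764 /23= 294.09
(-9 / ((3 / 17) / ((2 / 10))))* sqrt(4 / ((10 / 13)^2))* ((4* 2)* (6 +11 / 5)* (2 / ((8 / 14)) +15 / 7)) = -8589828 / 875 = -9816.95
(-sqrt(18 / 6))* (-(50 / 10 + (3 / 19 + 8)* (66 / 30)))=436* sqrt(3) / 19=39.75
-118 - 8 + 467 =341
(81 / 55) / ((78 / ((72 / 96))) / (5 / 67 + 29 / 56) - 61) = 13851 / 1077175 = 0.01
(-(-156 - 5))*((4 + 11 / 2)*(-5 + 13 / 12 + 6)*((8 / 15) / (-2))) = -15295 / 18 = -849.72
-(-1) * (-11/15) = -0.73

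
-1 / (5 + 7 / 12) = -12 / 67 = -0.18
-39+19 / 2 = -59 / 2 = -29.50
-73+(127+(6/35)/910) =859953/15925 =54.00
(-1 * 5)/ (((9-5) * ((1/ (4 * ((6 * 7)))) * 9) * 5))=-14/ 3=-4.67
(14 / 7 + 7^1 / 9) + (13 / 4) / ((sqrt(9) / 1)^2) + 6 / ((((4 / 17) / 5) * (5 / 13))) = 12047 / 36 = 334.64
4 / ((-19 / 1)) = -0.21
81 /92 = 0.88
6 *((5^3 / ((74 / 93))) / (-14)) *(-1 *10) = 174375 / 259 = 673.26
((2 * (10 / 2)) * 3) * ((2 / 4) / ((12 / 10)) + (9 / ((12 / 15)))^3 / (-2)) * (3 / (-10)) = 819645 / 128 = 6403.48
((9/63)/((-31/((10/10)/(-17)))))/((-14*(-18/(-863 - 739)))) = -0.00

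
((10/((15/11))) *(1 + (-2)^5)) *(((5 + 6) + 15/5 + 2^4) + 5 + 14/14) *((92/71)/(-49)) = 752928/3479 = 216.42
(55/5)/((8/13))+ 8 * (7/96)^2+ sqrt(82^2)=115105/1152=99.92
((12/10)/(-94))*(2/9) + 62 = 43708/705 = 62.00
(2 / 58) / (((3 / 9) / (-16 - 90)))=-318 / 29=-10.97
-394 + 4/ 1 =-390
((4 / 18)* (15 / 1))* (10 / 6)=50 / 9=5.56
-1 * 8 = -8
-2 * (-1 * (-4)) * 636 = -5088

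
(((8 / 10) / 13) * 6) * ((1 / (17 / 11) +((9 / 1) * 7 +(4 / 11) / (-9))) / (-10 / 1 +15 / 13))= -34256 / 12903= -2.65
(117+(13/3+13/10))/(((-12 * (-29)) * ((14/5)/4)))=3679/7308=0.50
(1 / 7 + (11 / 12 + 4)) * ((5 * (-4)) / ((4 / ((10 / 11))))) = -10625 / 462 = -23.00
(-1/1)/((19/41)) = -41/19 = -2.16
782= 782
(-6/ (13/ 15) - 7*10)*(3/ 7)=-3000/ 91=-32.97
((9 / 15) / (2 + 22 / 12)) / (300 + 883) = 18 / 136045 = 0.00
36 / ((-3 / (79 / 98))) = -9.67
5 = 5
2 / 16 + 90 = 721 / 8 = 90.12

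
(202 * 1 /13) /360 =101 /2340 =0.04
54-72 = -18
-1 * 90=-90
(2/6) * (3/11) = 1/11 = 0.09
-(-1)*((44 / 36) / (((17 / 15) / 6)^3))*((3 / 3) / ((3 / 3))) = 891000 / 4913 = 181.36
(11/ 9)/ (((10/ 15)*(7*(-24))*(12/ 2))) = -11/ 6048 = -0.00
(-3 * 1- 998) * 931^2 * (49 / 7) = -6073394327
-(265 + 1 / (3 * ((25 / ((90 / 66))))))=-14576 / 55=-265.02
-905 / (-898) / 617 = 905 / 554066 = 0.00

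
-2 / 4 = -1 / 2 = -0.50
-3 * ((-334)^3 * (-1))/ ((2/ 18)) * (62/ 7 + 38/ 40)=-345313621746/ 35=-9866103478.46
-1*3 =-3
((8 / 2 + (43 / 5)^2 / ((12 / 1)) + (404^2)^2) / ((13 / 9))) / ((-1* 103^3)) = -23975516399547 / 1420545100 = -16877.69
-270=-270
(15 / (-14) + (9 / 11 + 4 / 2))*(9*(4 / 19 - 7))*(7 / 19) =-312309 / 7942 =-39.32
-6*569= -3414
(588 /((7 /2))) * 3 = 504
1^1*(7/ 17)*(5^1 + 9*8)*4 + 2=2190/ 17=128.82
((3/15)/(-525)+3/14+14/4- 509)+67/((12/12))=-1150501/2625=-438.29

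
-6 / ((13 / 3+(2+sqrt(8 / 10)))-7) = -26.34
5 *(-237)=-1185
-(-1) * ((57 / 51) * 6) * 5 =570 / 17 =33.53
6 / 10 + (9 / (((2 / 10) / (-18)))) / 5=-807 / 5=-161.40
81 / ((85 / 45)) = 729 / 17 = 42.88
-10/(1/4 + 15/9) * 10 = -52.17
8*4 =32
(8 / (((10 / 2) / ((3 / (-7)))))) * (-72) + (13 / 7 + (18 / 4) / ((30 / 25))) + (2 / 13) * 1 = 100341 / 1820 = 55.13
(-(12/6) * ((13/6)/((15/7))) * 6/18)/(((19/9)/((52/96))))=-1183/6840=-0.17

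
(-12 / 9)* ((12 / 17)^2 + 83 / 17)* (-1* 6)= 12440 / 289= 43.04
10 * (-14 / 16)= -35 / 4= -8.75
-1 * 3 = -3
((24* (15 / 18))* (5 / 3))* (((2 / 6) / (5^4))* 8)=0.14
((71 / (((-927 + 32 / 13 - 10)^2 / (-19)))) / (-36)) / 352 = 0.00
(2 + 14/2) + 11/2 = 29/2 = 14.50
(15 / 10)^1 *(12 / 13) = 18 / 13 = 1.38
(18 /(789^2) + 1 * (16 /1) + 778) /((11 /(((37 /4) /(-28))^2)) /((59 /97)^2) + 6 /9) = 392582327687898 /135031906688737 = 2.91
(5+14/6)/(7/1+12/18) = 22/23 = 0.96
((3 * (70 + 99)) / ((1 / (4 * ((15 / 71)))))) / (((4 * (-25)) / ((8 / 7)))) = -12168 / 2485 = -4.90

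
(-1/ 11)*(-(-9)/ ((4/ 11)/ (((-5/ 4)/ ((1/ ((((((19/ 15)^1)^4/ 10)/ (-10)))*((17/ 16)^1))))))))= -2215457/ 28800000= -0.08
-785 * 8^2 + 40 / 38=-954540 / 19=-50238.95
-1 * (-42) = 42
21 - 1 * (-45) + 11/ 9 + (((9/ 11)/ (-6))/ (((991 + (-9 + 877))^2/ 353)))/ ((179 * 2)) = 16467203837849/ 244966668804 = 67.22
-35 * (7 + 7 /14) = -525 /2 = -262.50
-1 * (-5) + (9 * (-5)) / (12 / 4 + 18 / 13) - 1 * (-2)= -62 / 19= -3.26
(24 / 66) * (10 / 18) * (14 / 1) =280 / 99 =2.83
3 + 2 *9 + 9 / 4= 93 / 4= 23.25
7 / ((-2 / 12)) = -42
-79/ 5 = -15.80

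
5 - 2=3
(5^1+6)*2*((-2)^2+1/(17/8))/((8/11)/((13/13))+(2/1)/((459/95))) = 248292/2881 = 86.18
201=201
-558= -558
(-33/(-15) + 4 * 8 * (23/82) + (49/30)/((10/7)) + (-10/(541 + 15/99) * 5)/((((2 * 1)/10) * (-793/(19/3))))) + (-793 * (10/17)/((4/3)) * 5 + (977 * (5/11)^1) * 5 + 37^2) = 1852.51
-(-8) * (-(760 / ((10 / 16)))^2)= -11829248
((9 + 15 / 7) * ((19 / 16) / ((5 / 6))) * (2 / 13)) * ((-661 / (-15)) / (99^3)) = 12559 / 113201550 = 0.00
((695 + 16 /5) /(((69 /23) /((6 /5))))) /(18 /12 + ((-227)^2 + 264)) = 0.01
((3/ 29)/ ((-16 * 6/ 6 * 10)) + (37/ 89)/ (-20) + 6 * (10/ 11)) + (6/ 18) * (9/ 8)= 26383699/ 4542560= 5.81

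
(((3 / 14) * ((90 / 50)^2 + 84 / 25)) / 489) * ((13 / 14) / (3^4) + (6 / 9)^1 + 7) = 0.02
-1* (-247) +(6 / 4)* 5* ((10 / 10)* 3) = 269.50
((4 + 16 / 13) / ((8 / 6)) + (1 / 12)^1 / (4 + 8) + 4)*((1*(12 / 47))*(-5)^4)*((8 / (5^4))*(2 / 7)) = 4.63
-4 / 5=-0.80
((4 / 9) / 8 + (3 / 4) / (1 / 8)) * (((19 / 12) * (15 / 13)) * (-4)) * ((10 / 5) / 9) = -10355 / 1053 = -9.83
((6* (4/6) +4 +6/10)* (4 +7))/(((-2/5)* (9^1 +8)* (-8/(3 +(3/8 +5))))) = 31691/2176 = 14.56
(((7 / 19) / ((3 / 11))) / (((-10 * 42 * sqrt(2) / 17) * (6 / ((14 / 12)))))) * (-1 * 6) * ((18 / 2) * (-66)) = -14399 * sqrt(2) / 760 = -26.79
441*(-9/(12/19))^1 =-25137/4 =-6284.25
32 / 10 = 16 / 5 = 3.20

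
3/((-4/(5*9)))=-135/4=-33.75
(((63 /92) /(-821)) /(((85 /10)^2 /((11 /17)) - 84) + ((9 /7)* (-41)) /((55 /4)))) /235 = -4851 /32563299191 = -0.00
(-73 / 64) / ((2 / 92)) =-1679 / 32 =-52.47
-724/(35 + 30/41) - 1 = -31149/1465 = -21.26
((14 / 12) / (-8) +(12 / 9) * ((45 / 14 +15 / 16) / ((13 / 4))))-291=-1264285 / 4368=-289.44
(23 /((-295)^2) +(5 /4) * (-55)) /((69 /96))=-191454264 /2001575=-95.65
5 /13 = 0.38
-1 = -1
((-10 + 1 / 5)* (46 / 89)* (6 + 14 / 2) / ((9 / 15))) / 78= -1127 / 801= -1.41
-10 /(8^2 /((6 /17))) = -15 /272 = -0.06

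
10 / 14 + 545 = 3820 / 7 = 545.71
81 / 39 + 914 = 11909 / 13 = 916.08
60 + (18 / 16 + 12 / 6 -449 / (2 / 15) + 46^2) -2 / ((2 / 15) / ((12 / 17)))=-163059 / 136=-1198.96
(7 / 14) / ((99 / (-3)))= -1 / 66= -0.02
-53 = -53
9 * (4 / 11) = 36 / 11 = 3.27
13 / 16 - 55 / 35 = -85 / 112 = -0.76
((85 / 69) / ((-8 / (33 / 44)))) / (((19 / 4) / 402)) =-17085 / 1748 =-9.77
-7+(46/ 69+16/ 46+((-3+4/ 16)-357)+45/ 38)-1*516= -4617611/ 5244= -880.55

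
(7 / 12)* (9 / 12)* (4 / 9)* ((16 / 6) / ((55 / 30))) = 28 / 99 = 0.28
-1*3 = -3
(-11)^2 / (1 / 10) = 1210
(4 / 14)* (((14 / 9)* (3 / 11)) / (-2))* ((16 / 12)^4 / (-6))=256 / 8019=0.03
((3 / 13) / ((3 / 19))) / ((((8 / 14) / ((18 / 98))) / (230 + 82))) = 1026 / 7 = 146.57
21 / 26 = 0.81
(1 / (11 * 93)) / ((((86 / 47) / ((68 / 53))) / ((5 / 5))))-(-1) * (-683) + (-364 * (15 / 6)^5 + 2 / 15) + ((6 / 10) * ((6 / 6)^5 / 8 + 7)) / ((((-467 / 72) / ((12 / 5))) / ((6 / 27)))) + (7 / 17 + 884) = -35345.68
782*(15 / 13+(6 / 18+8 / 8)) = 75854 / 39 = 1944.97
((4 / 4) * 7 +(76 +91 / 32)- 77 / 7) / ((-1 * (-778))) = 2395 / 24896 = 0.10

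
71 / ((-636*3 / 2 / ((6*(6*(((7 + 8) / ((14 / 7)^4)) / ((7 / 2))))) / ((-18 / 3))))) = 355 / 2968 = 0.12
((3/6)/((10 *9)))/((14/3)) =1/840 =0.00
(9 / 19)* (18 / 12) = 27 / 38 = 0.71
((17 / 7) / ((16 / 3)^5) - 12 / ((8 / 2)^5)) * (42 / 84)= -81885 / 14680064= -0.01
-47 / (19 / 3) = -141 / 19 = -7.42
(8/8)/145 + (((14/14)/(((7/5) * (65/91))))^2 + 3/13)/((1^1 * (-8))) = -277/1885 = -0.15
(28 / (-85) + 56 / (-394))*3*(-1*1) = 23688 / 16745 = 1.41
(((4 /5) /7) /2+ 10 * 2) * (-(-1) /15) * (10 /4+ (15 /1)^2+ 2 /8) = 106587 /350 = 304.53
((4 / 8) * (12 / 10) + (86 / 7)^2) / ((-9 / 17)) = -631159 / 2205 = -286.24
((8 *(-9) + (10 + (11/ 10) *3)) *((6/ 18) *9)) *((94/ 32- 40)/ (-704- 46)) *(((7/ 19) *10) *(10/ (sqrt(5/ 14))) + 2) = -2436637 *sqrt(70)/ 38000- 348091/ 20000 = -553.89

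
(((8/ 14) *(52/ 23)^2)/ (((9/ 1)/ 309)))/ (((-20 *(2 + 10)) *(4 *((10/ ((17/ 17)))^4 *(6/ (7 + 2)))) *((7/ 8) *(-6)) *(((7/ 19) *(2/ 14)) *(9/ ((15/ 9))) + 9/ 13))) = 4299529/ 1406732670000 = 0.00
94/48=47/24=1.96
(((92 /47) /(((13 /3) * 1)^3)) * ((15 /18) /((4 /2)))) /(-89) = -1035 /9190051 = -0.00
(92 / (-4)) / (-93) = 23 / 93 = 0.25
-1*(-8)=8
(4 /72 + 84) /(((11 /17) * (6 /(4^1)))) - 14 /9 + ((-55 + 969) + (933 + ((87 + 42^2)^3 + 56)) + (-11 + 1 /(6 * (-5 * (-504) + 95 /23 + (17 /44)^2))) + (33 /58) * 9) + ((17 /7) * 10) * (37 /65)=1117418594228644338306317 /176196185046882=6341900046.99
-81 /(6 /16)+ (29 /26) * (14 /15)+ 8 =-40357 /195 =-206.96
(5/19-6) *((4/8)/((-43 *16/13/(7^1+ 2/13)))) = 10137/26144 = 0.39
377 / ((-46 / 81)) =-30537 / 46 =-663.85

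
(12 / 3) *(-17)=-68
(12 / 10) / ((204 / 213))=213 / 170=1.25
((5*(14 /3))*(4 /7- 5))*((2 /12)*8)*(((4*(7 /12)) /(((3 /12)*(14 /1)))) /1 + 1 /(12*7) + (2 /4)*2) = -14570 /63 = -231.27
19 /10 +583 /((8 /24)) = 17509 /10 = 1750.90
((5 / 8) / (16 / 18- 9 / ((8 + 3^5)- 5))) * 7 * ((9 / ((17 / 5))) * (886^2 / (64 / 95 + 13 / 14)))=151693166724750 / 22786783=6657068.12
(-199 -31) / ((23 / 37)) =-370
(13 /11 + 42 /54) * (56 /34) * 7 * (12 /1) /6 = 76048 /1683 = 45.19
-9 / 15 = -3 / 5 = -0.60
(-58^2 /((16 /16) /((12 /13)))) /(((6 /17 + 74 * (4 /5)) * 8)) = -214455 /32903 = -6.52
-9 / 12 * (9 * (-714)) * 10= 48195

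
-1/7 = -0.14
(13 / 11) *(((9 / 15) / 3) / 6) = 13 / 330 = 0.04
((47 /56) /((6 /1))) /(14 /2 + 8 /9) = 141 /7952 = 0.02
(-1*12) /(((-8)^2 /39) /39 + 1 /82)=-1496664 /6769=-221.11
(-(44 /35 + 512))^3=-5797077937344 /42875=-135208814.87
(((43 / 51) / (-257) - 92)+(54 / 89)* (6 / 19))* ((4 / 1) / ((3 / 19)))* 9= -8139632996 / 388841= -20933.06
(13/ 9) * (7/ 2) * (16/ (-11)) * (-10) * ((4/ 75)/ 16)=364/ 1485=0.25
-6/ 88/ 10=-3/ 440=-0.01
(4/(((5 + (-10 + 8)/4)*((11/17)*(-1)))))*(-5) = 680/99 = 6.87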